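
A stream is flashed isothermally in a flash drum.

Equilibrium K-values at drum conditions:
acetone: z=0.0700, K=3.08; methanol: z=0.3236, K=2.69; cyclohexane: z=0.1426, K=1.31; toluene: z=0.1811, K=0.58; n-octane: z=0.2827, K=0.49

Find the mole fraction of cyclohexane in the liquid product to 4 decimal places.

Rachford–Rice: g(β) = Σ zᵢ(Kᵢ−1)/(1+β(Kᵢ−1)) = 0.
Check two-phase: ΣzᵢKᵢ = 1.5165 > 1 and Σzᵢ/Kᵢ = 1.1411 > 1, so g(0) = 0.5165 > 0 and g(1) = -0.1411 < 0.
Newton iteration, β⁰ = 0.62:
  β = 0.6200: g = 0.05404, g' = -0.5035 → β = 0.7273
  β = 0.7273: g = 0.00063, g' = -0.4951 → β = 0.7286
Converged at β = 0.7286.
Compositions from xᵢ = zᵢ/(1+β(Kᵢ−1)), yᵢ = Kᵢxᵢ:
  acetone: x = 0.0278, y = 0.0857
  methanol: x = 0.1450, y = 0.3901
  cyclohexane: x = 0.1163, y = 0.1524
  toluene: x = 0.2610, y = 0.1514
  n-octane: x = 0.4499, y = 0.2204

x_cyclohexane = 0.1163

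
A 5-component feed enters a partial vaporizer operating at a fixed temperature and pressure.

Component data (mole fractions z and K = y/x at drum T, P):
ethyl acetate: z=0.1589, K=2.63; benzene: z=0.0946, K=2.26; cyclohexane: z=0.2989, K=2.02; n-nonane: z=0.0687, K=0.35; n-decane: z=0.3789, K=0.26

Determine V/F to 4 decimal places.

Newton iteration, V/F⁰ = 0.56:
  V/F = 0.5600: g = -0.14968, g' = -0.9698 → V/F = 0.4057
  V/F = 0.4057: g = -0.01086, g' = -0.8515 → V/F = 0.3929
Converged at V/F = 0.3929.

V/F = 0.3929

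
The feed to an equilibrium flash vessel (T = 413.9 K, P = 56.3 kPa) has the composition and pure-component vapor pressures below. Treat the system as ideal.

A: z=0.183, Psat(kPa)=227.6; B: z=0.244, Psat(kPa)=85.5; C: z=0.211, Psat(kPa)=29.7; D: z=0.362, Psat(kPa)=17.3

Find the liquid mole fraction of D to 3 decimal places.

x_D = 0.443

Raoult's law: Kᵢ = Pᵢˢᵃᵗ/P = Pᵢˢᵃᵗ/56.3.
  K_A = 227.6/56.3 = 4.04263, K_B = 85.5/56.3 = 1.51865, K_C = 29.7/56.3 = 0.52753, K_D = 17.3/56.3 = 0.30728
Newton–Raphson from β = 0.5:
  β = 0.500: g = -0.1928, g' = -0.795 → β = 0.257
  β = 0.257: g = 0.0051, g' = -0.902 → β = 0.263
Converged at β = 0.263.
Compositions from xᵢ = zᵢ/(1+β(Kᵢ−1)), yᵢ = Kᵢxᵢ:
  A: x = 0.102, y = 0.411
  B: x = 0.215, y = 0.326
  C: x = 0.241, y = 0.127
  D: x = 0.443, y = 0.136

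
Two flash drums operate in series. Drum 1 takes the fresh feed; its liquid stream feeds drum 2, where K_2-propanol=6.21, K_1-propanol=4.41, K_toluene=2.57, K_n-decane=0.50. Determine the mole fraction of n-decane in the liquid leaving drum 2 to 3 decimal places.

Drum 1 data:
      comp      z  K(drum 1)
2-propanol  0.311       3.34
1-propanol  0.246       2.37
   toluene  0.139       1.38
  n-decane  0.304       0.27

Drum 1:
Let ψ₁ = V/F and solve Σ zᵢ(Kᵢ−1)/(1+ψ₁(Kᵢ−1)) = 0.
Feasibility: ΣzᵢKᵢ = 1.896, Σzᵢ/Kᵢ = 1.424 — both > 1, two phases present.
Newton iteration, ψ₁⁰ = 0.42:
  ψ₁ = 0.420: g = 0.3065, g' = -0.971 → ψ₁ = 0.736
  ψ₁ = 0.736: g = -0.0027, g' = -1.112 → ψ₁ = 0.733
Converged at ψ₁ = 0.733.
Drum-1 compositions:
  2-propanol: x = 0.115, y = 0.383
  1-propanol: x = 0.123, y = 0.291
  toluene: x = 0.109, y = 0.150
  n-decane: x = 0.654, y = 0.177
Drum-2 feed = drum-1 liquid: z₂ = (0.1145, 0.1227, 0.1087, 0.6540).
Drum 2:
Newton iteration, ψ₂⁰ = 0.59:
  ψ₂ = 0.590: g = -0.0898, g' = -0.746 → ψ₂ = 0.470
  ψ₂ = 0.470: g = 0.0049, g' = -0.841 → ψ₂ = 0.475
Converged at ψ₂ = 0.475.
  2-propanol: x = 0.033, y = 0.205
  1-propanol: x = 0.047, y = 0.206
  toluene: x = 0.062, y = 0.160
  n-decane: x = 0.858, y = 0.429

x_n-decane (drum 2) = 0.858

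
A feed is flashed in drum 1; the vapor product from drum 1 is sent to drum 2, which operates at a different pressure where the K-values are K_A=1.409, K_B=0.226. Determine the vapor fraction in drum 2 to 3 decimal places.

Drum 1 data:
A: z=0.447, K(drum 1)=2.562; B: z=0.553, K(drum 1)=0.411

V/F (drum 2) = 0.177

Drum 1:
Binary case is linear: z₁(K₁−1)(1+ψ₁(K₂−1)) + z₂(K₂−1)(1+ψ₁(K₁−1)) = 0
⇒ ψ₁ = [z₁(K₁−1)+z₂(K₂−1)] / [−(K₁−1)(K₂−1)] = 0.3725/0.9200 = 0.405
Drum-1 compositions:
  A: x = 0.274, y = 0.702
  B: x = 0.726, y = 0.298
Drum-2 feed = drum-1 vapor: z₂ = (0.7015, 0.2985).
Drum 2:
Let ψ₂ = V/F and solve Σ zᵢ(Kᵢ−1)/(1+ψ₂(Kᵢ−1)) = 0.
g(0) = ΣzᵢKᵢ − 1 = 0.056 and g(1) = 1 − Σzᵢ/Kᵢ = -0.819, so a root lies in (0, 1).
Binary case is linear: z₁(K₁−1)(1+ψ₂(K₂−1)) + z₂(K₂−1)(1+ψ₂(K₁−1)) = 0
⇒ ψ₂ = [z₁(K₁−1)+z₂(K₂−1)] / [−(K₁−1)(K₂−1)] = 0.0559/0.3166 = 0.177
  A: x = 0.654, y = 0.922
  B: x = 0.346, y = 0.078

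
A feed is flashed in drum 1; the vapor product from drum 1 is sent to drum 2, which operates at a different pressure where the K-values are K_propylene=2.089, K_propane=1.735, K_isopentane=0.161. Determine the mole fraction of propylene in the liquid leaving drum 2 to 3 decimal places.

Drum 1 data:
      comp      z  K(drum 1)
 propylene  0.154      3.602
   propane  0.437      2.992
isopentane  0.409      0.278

Drum 1:
Newton–Raphson from ψ₁ = 0.39:
  ψ₁ = 0.390: g = 0.2778, g' = -1.219 → ψ₁ = 0.618
  ψ₁ = 0.618: g = 0.0108, g' = -1.197 → ψ₁ = 0.627
Converged at ψ₁ = 0.627.
Drum-1 compositions:
  propylene: x = 0.059, y = 0.211
  propane: x = 0.194, y = 0.581
  isopentane: x = 0.747, y = 0.208
Drum-2 feed = drum-1 vapor: z₂ = (0.2108, 0.5815, 0.2077).
Drum 2:
Let ψ₂ = V/F and solve Σ zᵢ(Kᵢ−1)/(1+ψ₂(Kᵢ−1)) = 0.
g(0) = ΣzᵢKᵢ − 1 = 0.483 and g(1) = 1 − Σzᵢ/Kᵢ = -0.726, so a root lies in (0, 1).
Newton iteration, ψ₂⁰ = 0.5:
  ψ₂ = 0.500: g = 0.1610, g' = -0.707 → ψ₂ = 0.728
  ψ₂ = 0.728: g = -0.0410, g' = -1.176 → ψ₂ = 0.693
  ψ₂ = 0.693: g = -0.0022, g' = -1.053 → ψ₂ = 0.691
Converged at ψ₂ = 0.691.
  propylene: x = 0.120, y = 0.251
  propane: x = 0.386, y = 0.669
  isopentane: x = 0.494, y = 0.080

x_propylene (drum 2) = 0.120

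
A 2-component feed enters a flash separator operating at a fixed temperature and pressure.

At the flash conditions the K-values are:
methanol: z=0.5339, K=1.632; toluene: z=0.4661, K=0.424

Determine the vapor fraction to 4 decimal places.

Binary case is linear: z₁(K₁−1)(1+ψ(K₂−1)) + z₂(K₂−1)(1+ψ(K₁−1)) = 0
⇒ ψ = [z₁(K₁−1)+z₂(K₂−1)] / [−(K₁−1)(K₂−1)] = 0.06895/0.36403 = 0.1894

ψ = 0.1894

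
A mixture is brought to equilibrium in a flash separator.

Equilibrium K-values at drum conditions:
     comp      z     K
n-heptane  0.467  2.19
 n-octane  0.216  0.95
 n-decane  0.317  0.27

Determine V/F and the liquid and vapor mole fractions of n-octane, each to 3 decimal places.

V/F = 0.460, x_n-octane = 0.221, y_n-octane = 0.210

Rachford–Rice: g(V/F) = Σ zᵢ(Kᵢ−1)/(1+V/F(Kᵢ−1)) = 0.
g(0) = ΣzᵢKᵢ − 1 = 0.314 and g(1) = 1 − Σzᵢ/Kᵢ = -0.615, so a root lies in (0, 1).
Newton–Raphson from V/F = 0.5:
  V/F = 0.500: g = -0.0271, g' = -0.679 → V/F = 0.460
Converged at V/F = 0.460.
Compositions from xᵢ = zᵢ/(1+V/F(Kᵢ−1)), yᵢ = Kᵢxᵢ:
  n-heptane: x = 0.302, y = 0.661
  n-octane: x = 0.221, y = 0.210
  n-decane: x = 0.477, y = 0.129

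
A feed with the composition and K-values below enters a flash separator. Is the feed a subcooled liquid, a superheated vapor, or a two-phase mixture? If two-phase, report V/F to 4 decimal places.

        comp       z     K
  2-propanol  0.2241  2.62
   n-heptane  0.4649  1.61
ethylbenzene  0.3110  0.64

ΣzᵢKᵢ = 1.5347; Σzᵢ/Kᵢ = 0.8602.
Since Σzᵢ/Kᵢ < 1 the mixture is above its dew point — single vapor phase.

superheated vapor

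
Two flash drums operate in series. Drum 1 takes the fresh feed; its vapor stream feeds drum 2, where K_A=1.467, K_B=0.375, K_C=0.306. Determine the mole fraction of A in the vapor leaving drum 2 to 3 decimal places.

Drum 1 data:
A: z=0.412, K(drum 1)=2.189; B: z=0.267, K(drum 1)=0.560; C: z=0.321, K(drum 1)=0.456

Drum 1:
Material balance + equilibrium reduce to Σ zᵢ(Kᵢ−1)/(1+ψ₁(Kᵢ−1)) = 0.
Feasibility: ΣzᵢKᵢ = 1.198, Σzᵢ/Kᵢ = 1.369 — both > 1, two phases present.
Newton iteration, ψ₁⁰ = 0.5:
  ψ₁ = 0.500: g = -0.0833, g' = -0.493 → ψ₁ = 0.331
  ψ₁ = 0.331: g = 0.0009, g' = -0.512 → ψ₁ = 0.333
Converged at ψ₁ = 0.333.
Drum-1 compositions:
  A: x = 0.295, y = 0.646
  B: x = 0.313, y = 0.175
  C: x = 0.392, y = 0.179
Drum-2 feed = drum-1 vapor: z₂ = (0.6460, 0.1752, 0.1788).
Drum 2:
Rachford–Rice: g(ψ₂) = Σ zᵢ(Kᵢ−1)/(1+ψ₂(Kᵢ−1)) = 0.
Check two-phase: ΣzᵢKᵢ = 1.068 > 1 and Σzᵢ/Kᵢ = 1.492 > 1, so g(0) = 0.068 > 0 and g(1) = -0.492 < 0.
Newton iteration, ψ₂⁰ = 0.5:
  ψ₂ = 0.500: g = -0.1047, g' = -0.439 → ψ₂ = 0.262
  ψ₂ = 0.262: g = -0.0137, g' = -0.338 → ψ₂ = 0.221
Converged at ψ₂ = 0.221.
  A: x = 0.586, y = 0.859
  B: x = 0.203, y = 0.076
  C: x = 0.211, y = 0.065

y_A (drum 2) = 0.859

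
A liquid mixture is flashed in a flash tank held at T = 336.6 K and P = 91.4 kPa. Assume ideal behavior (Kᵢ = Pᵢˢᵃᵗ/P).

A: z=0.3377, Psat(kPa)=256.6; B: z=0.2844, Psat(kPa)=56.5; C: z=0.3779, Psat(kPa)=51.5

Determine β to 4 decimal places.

Raoult's law: Kᵢ = Pᵢˢᵃᵗ/P = Pᵢˢᵃᵗ/91.4.
  K_A = 256.6/91.4 = 2.807440, K_B = 56.5/91.4 = 0.618162, K_C = 51.5/91.4 = 0.563457
Let β = V/F and solve Σ zᵢ(Kᵢ−1)/(1+β(Kᵢ−1)) = 0.
g(0) = ΣzᵢKᵢ − 1 = 0.3368 and g(1) = 1 − Σzᵢ/Kᵢ = -0.2510, so a root lies in (0, 1).
Newton–Raphson from β = 0.63:
  β = 0.6300: g = -0.08515, g' = -0.4501 → β = 0.4408
  β = 0.4408: g = 0.00485, g' = -0.5121 → β = 0.4503
Converged at β = 0.4503.

β = 0.4503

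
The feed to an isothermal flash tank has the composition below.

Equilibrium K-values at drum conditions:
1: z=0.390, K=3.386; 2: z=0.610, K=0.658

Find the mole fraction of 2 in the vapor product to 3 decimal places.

Newton–Raphson from ψ = 0.5:
  ψ = 0.500: g = 0.1727, g' = -0.565 → ψ = 0.805
  ψ = 0.805: g = 0.0306, g' = -0.396 → ψ = 0.883
  ψ = 0.883: g = 0.0008, g' = -0.377 → ψ = 0.885
Converged at ψ = 0.885.
Compositions from xᵢ = zᵢ/(1+ψ(Kᵢ−1)), yᵢ = Kᵢxᵢ:
  1: x = 0.125, y = 0.424
  2: x = 0.875, y = 0.576

y_2 = 0.576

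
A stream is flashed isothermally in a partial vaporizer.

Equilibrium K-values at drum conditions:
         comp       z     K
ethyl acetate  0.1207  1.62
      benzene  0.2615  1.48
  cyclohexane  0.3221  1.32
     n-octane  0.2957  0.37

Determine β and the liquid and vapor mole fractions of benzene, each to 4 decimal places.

Material balance + equilibrium reduce to Σ zᵢ(Kᵢ−1)/(1+β(Kᵢ−1)) = 0.
Check two-phase: ΣzᵢKᵢ = 1.1171 > 1 and Σzᵢ/Kᵢ = 1.2944 > 1, so g(0) = 0.1171 > 0 and g(1) = -0.2944 < 0.
Newton–Raphson from β = 0.38:
  β = 0.3800: g = 0.01369, g' = -0.3026 → β = 0.4253
  β = 0.4253: g = -0.00028, g' = -0.3151 → β = 0.4244
Converged at β = 0.4244.
Compositions from xᵢ = zᵢ/(1+β(Kᵢ−1)), yᵢ = Kᵢxᵢ:
  ethyl acetate: x = 0.0956, y = 0.1548
  benzene: x = 0.2172, y = 0.3215
  cyclohexane: x = 0.2836, y = 0.3743
  n-octane: x = 0.4036, y = 0.1493

β = 0.4244, x_benzene = 0.2172, y_benzene = 0.3215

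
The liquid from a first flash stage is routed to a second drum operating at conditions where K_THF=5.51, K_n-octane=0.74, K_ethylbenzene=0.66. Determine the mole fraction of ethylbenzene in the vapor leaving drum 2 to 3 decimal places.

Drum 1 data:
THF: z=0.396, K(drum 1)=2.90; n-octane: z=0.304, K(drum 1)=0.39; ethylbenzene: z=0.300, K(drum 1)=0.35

y_ethylbenzene (drum 2) = 0.320

Drum 1:
Rachford–Rice: g(ψ₁) = Σ zᵢ(Kᵢ−1)/(1+ψ₁(Kᵢ−1)) = 0.
g(0) = ΣzᵢKᵢ − 1 = 0.372 and g(1) = 1 − Σzᵢ/Kᵢ = -0.773, so a root lies in (0, 1).
Newton iteration, ψ₁⁰ = 0.5:
  ψ₁ = 0.500: g = -0.1699, g' = -0.888 → ψ₁ = 0.309
  ψ₁ = 0.309: g = 0.0018, g' = -0.938 → ψ₁ = 0.311
Converged at ψ₁ = 0.311.
Drum-1 compositions:
  THF: x = 0.249, y = 0.722
  n-octane: x = 0.375, y = 0.146
  ethylbenzene: x = 0.376, y = 0.132
Drum-2 feed = drum-1 liquid: z₂ = (0.2490, 0.3751, 0.3759).
Drum 2:
Let ψ₂ = V/F and solve Σ zᵢ(Kᵢ−1)/(1+ψ₂(Kᵢ−1)) = 0.
Feasibility: ΣzᵢKᵢ = 1.898, Σzᵢ/Kᵢ = 1.122 — both > 1, two phases present.
Newton iteration, ψ₂⁰ = 0.5:
  ψ₂ = 0.500: g = 0.0790, g' = -0.575 → ψ₂ = 0.637
  ψ₂ = 0.637: g = 0.0098, g' = -0.445 → ψ₂ = 0.659
  ψ₂ = 0.659: g = 0.0002, g' = -0.430 → ψ₂ = 0.660
Converged at ψ₂ = 0.660.
  THF: x = 0.063, y = 0.345
  n-octane: x = 0.453, y = 0.335
  ethylbenzene: x = 0.485, y = 0.320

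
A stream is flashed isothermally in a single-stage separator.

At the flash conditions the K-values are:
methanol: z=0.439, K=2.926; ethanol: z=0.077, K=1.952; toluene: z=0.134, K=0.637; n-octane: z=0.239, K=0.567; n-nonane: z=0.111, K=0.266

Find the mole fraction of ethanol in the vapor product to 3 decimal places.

y_ethanol = 0.089

Rachford–Rice: g(V/F) = Σ zᵢ(Kᵢ−1)/(1+V/F(Kᵢ−1)) = 0.
g(0) = ΣzᵢKᵢ − 1 = 0.685 and g(1) = 1 − Σzᵢ/Kᵢ = -0.239, so a root lies in (0, 1).
Newton–Raphson from V/F = 0.5:
  V/F = 0.500: g = 0.1602, g' = -0.703 → V/F = 0.728
  V/F = 0.728: g = 0.0032, g' = -0.710 → V/F = 0.732
Converged at V/F = 0.732.
Compositions from xᵢ = zᵢ/(1+V/F(Kᵢ−1)), yᵢ = Kᵢxᵢ:
  methanol: x = 0.182, y = 0.533
  ethanol: x = 0.045, y = 0.089
  toluene: x = 0.183, y = 0.116
  n-octane: x = 0.350, y = 0.198
  n-nonane: x = 0.240, y = 0.064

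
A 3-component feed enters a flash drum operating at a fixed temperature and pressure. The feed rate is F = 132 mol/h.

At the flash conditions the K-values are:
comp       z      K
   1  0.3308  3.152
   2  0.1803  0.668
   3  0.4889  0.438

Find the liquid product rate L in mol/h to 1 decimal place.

L = 86.4 mol/h

Material balance + equilibrium reduce to Σ zᵢ(Kᵢ−1)/(1+ψ(Kᵢ−1)) = 0.
g(0) = ΣzᵢKᵢ − 1 = 0.3773 and g(1) = 1 − Σzᵢ/Kᵢ = -0.4911, so a root lies in (0, 1).
Newton iteration, ψ⁰ = 0.5:
  ψ = 0.5000: g = -0.11101, g' = -0.6827 → ψ = 0.3374
  ψ = 0.3374: g = 0.00596, g' = -0.7745 → ψ = 0.3451
Converged at ψ = 0.3451.
Then V = ψ·F = 0.3451·132 = 45.6 mol/h and L = F − V = 86.4 mol/h.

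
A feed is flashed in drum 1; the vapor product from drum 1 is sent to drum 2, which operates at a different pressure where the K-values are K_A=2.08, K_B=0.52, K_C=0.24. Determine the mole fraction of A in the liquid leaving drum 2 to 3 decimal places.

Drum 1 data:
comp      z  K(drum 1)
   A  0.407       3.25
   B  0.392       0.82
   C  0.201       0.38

x_A (drum 2) = 0.344

Drum 1:
Material balance + equilibrium reduce to Σ zᵢ(Kᵢ−1)/(1+ψ₁(Kᵢ−1)) = 0.
g(0) = ΣzᵢKᵢ − 1 = 0.721 and g(1) = 1 − Σzᵢ/Kᵢ = -0.132, so a root lies in (0, 1).
Newton iteration, ψ₁⁰ = 0.5:
  ψ₁ = 0.500: g = 0.1728, g' = -0.634 → ψ₁ = 0.773
  ψ₁ = 0.773: g = 0.0133, g' = -0.577 → ψ₁ = 0.796
  ψ₁ = 0.796: g = -0.0001, g' = -0.583 → ψ₁ = 0.795
Converged at ψ₁ = 0.795.
Drum-1 compositions:
  A: x = 0.146, y = 0.474
  B: x = 0.458, y = 0.375
  C: x = 0.397, y = 0.151
Drum-2 feed = drum-1 vapor: z₂ = (0.4741, 0.3752, 0.1507).
Drum 2:
Let ψ₂ = V/F and solve Σ zᵢ(Kᵢ−1)/(1+ψ₂(Kᵢ−1)) = 0.
g(0) = ΣzᵢKᵢ − 1 = 0.217 and g(1) = 1 − Σzᵢ/Kᵢ = -0.577, so a root lies in (0, 1).
Newton–Raphson from ψ₂ = 0.52:
  ψ₂ = 0.520: g = -0.1014, g' = -0.618 → ψ₂ = 0.356
  ψ₂ = 0.356: g = -0.0043, g' = -0.578 → ψ₂ = 0.348
Converged at ψ₂ = 0.348.
  A: x = 0.344, y = 0.717
  B: x = 0.451, y = 0.234
  C: x = 0.205, y = 0.049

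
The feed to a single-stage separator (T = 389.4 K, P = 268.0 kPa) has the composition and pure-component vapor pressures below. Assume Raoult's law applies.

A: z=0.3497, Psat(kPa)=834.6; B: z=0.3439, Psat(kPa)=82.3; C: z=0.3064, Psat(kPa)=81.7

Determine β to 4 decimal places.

Raoult's law: Kᵢ = Pᵢˢᵃᵗ/P = Pᵢˢᵃᵗ/268.0.
  K_A = 834.6/268.0 = 3.114179, K_B = 82.3/268.0 = 0.307090, K_C = 81.7/268.0 = 0.304851
Newton iteration, β⁰ = 0.5:
  β = 0.5000: g = -0.33167, g' = -1.1038 → β = 0.1995
  β = 0.1995: g = -0.00382, g' = -1.1951 → β = 0.1963
Converged at β = 0.1963.

β = 0.1963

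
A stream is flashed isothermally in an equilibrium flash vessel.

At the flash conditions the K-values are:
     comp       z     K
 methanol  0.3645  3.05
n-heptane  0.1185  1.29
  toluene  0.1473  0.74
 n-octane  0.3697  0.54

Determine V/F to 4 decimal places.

V/F = 0.7852

Material balance + equilibrium reduce to Σ zᵢ(Kᵢ−1)/(1+V/F(Kᵢ−1)) = 0.
Check two-phase: ΣzᵢKᵢ = 1.5732 > 1 and Σzᵢ/Kᵢ = 1.0951 > 1, so g(0) = 0.5732 > 0 and g(1) = -0.0951 < 0.
Newton–Raphson from V/F = 0.41:
  V/F = 0.4100: g = 0.18424, g' = -0.5915 → V/F = 0.7215
  V/F = 0.7215: g = 0.02814, g' = -0.4464 → V/F = 0.7846
  V/F = 0.7846: g = 0.00026, g' = -0.4390 → V/F = 0.7852
Converged at V/F = 0.7852.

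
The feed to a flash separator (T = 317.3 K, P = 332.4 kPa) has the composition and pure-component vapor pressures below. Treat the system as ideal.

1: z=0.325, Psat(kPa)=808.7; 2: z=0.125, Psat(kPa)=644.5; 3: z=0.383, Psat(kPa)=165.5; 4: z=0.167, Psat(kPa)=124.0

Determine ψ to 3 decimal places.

ψ = 0.402

Raoult's law: Kᵢ = Pᵢˢᵃᵗ/P = Pᵢˢᵃᵗ/332.4.
  K_1 = 808.7/332.4 = 2.43291, K_2 = 644.5/332.4 = 1.93893, K_3 = 165.5/332.4 = 0.49789, K_4 = 124.0/332.4 = 0.37304
Material balance + equilibrium reduce to Σ zᵢ(Kᵢ−1)/(1+ψ(Kᵢ−1)) = 0.
Check two-phase: ΣzᵢKᵢ = 1.286 > 1 and Σzᵢ/Kᵢ = 1.415 > 1, so g(0) = 0.286 > 0 and g(1) = -0.415 < 0.
Newton iteration, ψ⁰ = 0.5:
  ψ = 0.500: g = -0.0581, g' = -0.589 → ψ = 0.401
  ψ = 0.401: g = 0.0002, g' = -0.596 → ψ = 0.402
Converged at ψ = 0.402.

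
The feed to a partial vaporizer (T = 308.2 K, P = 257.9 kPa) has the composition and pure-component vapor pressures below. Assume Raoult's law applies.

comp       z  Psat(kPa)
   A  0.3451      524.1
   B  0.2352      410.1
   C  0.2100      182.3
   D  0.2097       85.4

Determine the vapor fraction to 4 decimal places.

ψ = 0.6282

Raoult's law: Kᵢ = Pᵢˢᵃᵗ/P = Pᵢˢᵃᵗ/257.9.
  K_A = 524.1/257.9 = 2.032183, K_B = 410.1/257.9 = 1.590151, K_C = 182.3/257.9 = 0.706863, K_D = 85.4/257.9 = 0.331136
Rachford–Rice: g(ψ) = Σ zᵢ(Kᵢ−1)/(1+ψ(Kᵢ−1)) = 0.
Check two-phase: ΣzᵢKᵢ = 1.2932 > 1 and Σzᵢ/Kᵢ = 1.2481 > 1, so g(0) = 0.2932 > 0 and g(1) = -0.2481 < 0.
Newton–Raphson from ψ = 0.46:
  ψ = 0.4600: g = 0.07695, g' = -0.4395 → ψ = 0.6351
  ψ = 0.6351: g = -0.00334, g' = -0.4883 → ψ = 0.6282
Converged at ψ = 0.6282.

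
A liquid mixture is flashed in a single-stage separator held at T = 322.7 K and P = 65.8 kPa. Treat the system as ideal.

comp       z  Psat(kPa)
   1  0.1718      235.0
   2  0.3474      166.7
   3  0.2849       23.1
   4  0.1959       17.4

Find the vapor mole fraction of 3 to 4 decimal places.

y_3 = 0.1471

Raoult's law: Kᵢ = Pᵢˢᵃᵗ/P = Pᵢˢᵃᵗ/65.8.
  K_1 = 235.0/65.8 = 3.571429, K_2 = 166.7/65.8 = 2.533435, K_3 = 23.1/65.8 = 0.351064, K_4 = 17.4/65.8 = 0.264438
Material balance + equilibrium reduce to Σ zᵢ(Kᵢ−1)/(1+V/F(Kᵢ−1)) = 0.
g(0) = ΣzᵢKᵢ − 1 = 0.6455 and g(1) = 1 − Σzᵢ/Kᵢ = -0.7376, so a root lies in (0, 1).
Newton–Raphson from V/F = 0.39:
  V/F = 0.3900: g = 0.10434, g' = -1.0265 → V/F = 0.4916
  V/F = 0.4916: g = 0.00161, g' = -1.0060 → V/F = 0.4932
Converged at V/F = 0.4932.
Compositions from xᵢ = zᵢ/(1+V/F(Kᵢ−1)), yᵢ = Kᵢxᵢ:
  1: x = 0.0757, y = 0.2705
  2: x = 0.1978, y = 0.5011
  3: x = 0.4190, y = 0.1471
  4: x = 0.3074, y = 0.0813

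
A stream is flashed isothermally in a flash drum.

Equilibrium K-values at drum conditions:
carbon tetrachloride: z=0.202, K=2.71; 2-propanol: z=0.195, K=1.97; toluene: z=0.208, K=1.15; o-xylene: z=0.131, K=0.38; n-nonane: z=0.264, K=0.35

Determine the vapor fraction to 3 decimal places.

Let ψ = V/F and solve Σ zᵢ(Kᵢ−1)/(1+ψ(Kᵢ−1)) = 0.
Check two-phase: ΣzᵢKᵢ = 1.313 > 1 and Σzᵢ/Kᵢ = 1.453 > 1, so g(0) = 0.313 > 0 and g(1) = -0.453 < 0.
Newton–Raphson from ψ = 0.61:
  ψ = 0.610: g = -0.0985, g' = -0.654 → ψ = 0.460
  ψ = 0.460: g = -0.0048, g' = -0.602 → ψ = 0.452
Converged at ψ = 0.452.

ψ = 0.452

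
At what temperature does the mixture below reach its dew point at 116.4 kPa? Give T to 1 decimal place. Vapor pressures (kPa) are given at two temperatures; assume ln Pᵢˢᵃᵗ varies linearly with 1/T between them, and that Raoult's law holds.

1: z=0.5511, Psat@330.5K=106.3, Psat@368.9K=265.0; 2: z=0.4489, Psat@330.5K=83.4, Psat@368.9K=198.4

T = 338.7 K

Dew-point temperature: Σzᵢ·P/Pᵢˢᵃᵗ(T) = 1. Interpolate ln Pᵢˢᵃᵗ = aᵢ + bᵢ/T.
  T = 330.5 K: ΣzᵢP/Pᵢˢᵃᵗ = 1.2300
  T = 368.9 K: ΣzᵢP/Pᵢˢᵃᵗ = 0.5054
  T = 349.7 K: ΣzᵢP/Pᵢˢᵃᵗ = 0.7694
  T = 340.1 K: ΣzᵢP/Pᵢˢᵃᵗ = 0.9664
  T = 335.3 K: ΣzᵢP/Pᵢˢᵃᵗ = 1.0883
  T = 337.7 K: ΣzᵢP/Pᵢˢᵃᵗ = 1.0251
Interpolating between 337.7 K and 340.1 K gives T ≈ 338.7 K.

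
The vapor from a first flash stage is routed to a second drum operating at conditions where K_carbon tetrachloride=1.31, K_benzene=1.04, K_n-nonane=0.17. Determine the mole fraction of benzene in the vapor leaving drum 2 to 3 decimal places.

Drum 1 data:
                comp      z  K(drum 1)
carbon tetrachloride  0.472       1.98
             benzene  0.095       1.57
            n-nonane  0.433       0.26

y_benzene (drum 2) = 0.131

Drum 1:
Let ψ₁ = V/F and solve Σ zᵢ(Kᵢ−1)/(1+ψ₁(Kᵢ−1)) = 0.
Check two-phase: ΣzᵢKᵢ = 1.196 > 1 and Σzᵢ/Kᵢ = 1.964 > 1, so g(0) = 0.196 > 0 and g(1) = -0.964 < 0.
Newton–Raphson from ψ₁ = 0.57:
  ψ₁ = 0.570: g = -0.2165, g' = -0.913 → ψ₁ = 0.333
  ψ₁ = 0.333: g = -0.0309, g' = -0.697 → ψ₁ = 0.289
  ψ₁ = 0.289: g = -0.0004, g' = -0.682 → ψ₁ = 0.288
Converged at ψ₁ = 0.288.
Drum-1 compositions:
  carbon tetrachloride: x = 0.368, y = 0.729
  benzene: x = 0.082, y = 0.128
  n-nonane: x = 0.550, y = 0.143
Drum-2 feed = drum-1 vapor: z₂ = (0.7288, 0.1281, 0.1431).
Drum 2:
Rachford–Rice: g(ψ₂) = Σ zᵢ(Kᵢ−1)/(1+ψ₂(Kᵢ−1)) = 0.
g(0) = ΣzᵢKᵢ − 1 = 0.112 and g(1) = 1 − Σzᵢ/Kᵢ = -0.521, so a root lies in (0, 1).
Iterate (Newton) starting at ψ₂ = 0.5:
  ψ₂ = 0.500: g = -0.0024, g' = -0.341 → ψ₂ = 0.493
Converged at ψ₂ = 0.493.
  carbon tetrachloride: x = 0.632, y = 0.828
  benzene: x = 0.126, y = 0.131
  n-nonane: x = 0.242, y = 0.041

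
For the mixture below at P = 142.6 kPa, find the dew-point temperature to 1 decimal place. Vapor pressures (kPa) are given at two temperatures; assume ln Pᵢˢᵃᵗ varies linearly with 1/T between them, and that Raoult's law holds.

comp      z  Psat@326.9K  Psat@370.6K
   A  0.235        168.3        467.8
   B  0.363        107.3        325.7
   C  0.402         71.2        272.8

Dew-point temperature: Σzᵢ·P/Pᵢˢᵃᵗ(T) = 1. Interpolate ln Pᵢˢᵃᵗ = aᵢ + bᵢ/T.
  T = 326.9 K: ΣzᵢP/Pᵢˢᵃᵗ = 1.4867
  T = 370.6 K: ΣzᵢP/Pᵢˢᵃᵗ = 0.4407
  T = 348.8 K: ΣzᵢP/Pᵢˢᵃᵗ = 0.7764
  T = 337.9 K: ΣzᵢP/Pᵢˢᵃᵗ = 1.0609
  T = 343.4 K: ΣzᵢP/Pᵢˢᵃᵗ = 0.9039
  T = 340.6 K: ΣzᵢP/Pᵢˢᵃᵗ = 0.9800
Interpolating between 337.9 K and 340.6 K gives T ≈ 339.9 K.

T = 339.9 K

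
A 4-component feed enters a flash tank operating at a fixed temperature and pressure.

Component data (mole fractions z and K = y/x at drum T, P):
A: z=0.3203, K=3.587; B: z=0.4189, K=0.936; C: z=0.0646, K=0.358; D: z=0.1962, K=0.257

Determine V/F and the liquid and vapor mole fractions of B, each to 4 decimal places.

Rachford–Rice: g(V/F) = Σ zᵢ(Kᵢ−1)/(1+V/F(Kᵢ−1)) = 0.
g(0) = ΣzᵢKᵢ − 1 = 0.6146 and g(1) = 1 − Σzᵢ/Kᵢ = -0.4807, so a root lies in (0, 1).
Newton–Raphson from V/F = 0.5:
  V/F = 0.5000: g = 0.04057, g' = -0.7413 → V/F = 0.5547
  V/F = 0.5547: g = 0.00009, g' = -0.7410 → V/F = 0.5548
Converged at V/F = 0.5548.
Compositions from xᵢ = zᵢ/(1+V/F(Kᵢ−1)), yᵢ = Kᵢxᵢ:
  A: x = 0.1315, y = 0.4718
  B: x = 0.4343, y = 0.4065
  C: x = 0.1003, y = 0.0359
  D: x = 0.3338, y = 0.0858

V/F = 0.5548, x_B = 0.4343, y_B = 0.4065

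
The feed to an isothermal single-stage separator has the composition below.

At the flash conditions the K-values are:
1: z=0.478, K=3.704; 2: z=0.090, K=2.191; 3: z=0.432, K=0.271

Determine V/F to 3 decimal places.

Iterate (Newton) starting at V/F = 0.5:
  V/F = 0.500: g = 0.1212, g' = -1.250 → V/F = 0.597
Converged at V/F = 0.597.

V/F = 0.597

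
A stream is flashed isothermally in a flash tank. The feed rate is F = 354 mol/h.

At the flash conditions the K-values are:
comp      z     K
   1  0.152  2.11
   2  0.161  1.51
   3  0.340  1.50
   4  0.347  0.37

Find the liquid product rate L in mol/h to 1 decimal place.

L = 184.3 mol/h

Material balance + equilibrium reduce to Σ zᵢ(Kᵢ−1)/(1+β(Kᵢ−1)) = 0.
Feasibility: ΣzᵢKᵢ = 1.202, Σzᵢ/Kᵢ = 1.343 — both > 1, two phases present.
Newton iteration, β⁰ = 0.5:
  β = 0.500: g = -0.0092, g' = -0.452 → β = 0.480
  β = 0.480: g = -0.0001, g' = -0.445 → β = 0.479
Converged at β = 0.479.
Then V = β·F = 0.4795·354 = 169.7 mol/h and L = F − V = 184.3 mol/h.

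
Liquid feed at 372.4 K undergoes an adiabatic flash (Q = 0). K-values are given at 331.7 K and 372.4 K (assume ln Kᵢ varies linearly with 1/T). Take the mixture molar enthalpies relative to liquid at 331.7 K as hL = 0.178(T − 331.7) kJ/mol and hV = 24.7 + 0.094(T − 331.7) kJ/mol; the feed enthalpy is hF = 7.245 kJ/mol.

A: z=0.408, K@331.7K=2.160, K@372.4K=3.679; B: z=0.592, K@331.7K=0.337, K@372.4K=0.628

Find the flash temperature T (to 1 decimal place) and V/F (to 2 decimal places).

Adiabatic flash: solve Rachford–Rice at each trial T, then check hF = ψ·hV(T) + (1−ψ)·hL(T).
  T = 331.7 K: K = (2.160, 0.337), RR gives ψ = 0.105, H_out = 2.594 kJ/mol
  T = 372.4 K: K = (3.679, 0.628), RR gives ψ = 0.876, H_out = 25.883 kJ/mol
  T = 352.0 K: K = (2.861, 0.468), RR gives ψ = 0.449, H_out = 13.934 kJ/mol
  T = 341.9 K: K = (2.498, 0.399), RR gives ψ = 0.284, H_out = 8.590 kJ/mol
  T = 336.8 K: K = (2.325, 0.367), RR gives ψ = 0.198, H_out = 5.720 kJ/mol
  T = 339.4 K: K = (2.412, 0.383), RR gives ψ = 0.243, H_out = 7.207 kJ/mol
  T = 340.6 K: K = (2.453, 0.391), RR gives ψ = 0.263, H_out = 7.876 kJ/mol
Linear interpolation between T = 339.4 (H_out = 7.207) and T = 340.6 (H_out = 7.876) on hF = 7.245 gives T ≈ 339.5 K, at which ψ = 0.24.

T = 339.5 K, V/F = 0.24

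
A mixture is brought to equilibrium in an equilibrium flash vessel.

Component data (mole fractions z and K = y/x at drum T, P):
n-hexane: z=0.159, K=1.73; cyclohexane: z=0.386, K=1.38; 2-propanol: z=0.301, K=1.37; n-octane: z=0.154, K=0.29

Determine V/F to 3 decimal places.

V/F = 0.835

Material balance + equilibrium reduce to Σ zᵢ(Kᵢ−1)/(1+V/F(Kᵢ−1)) = 0.
g(0) = ΣzᵢKᵢ − 1 = 0.265 and g(1) = 1 − Σzᵢ/Kᵢ = -0.122, so a root lies in (0, 1).
Newton iteration, V/F⁰ = 0.5:
  V/F = 0.500: g = 0.1328, g' = -0.301 → V/F = 0.941
  V/F = 0.941: g = -0.0703, g' = -0.789 → V/F = 0.852
  V/F = 0.852: g = -0.0099, g' = -0.586 → V/F = 0.835
Converged at V/F = 0.835.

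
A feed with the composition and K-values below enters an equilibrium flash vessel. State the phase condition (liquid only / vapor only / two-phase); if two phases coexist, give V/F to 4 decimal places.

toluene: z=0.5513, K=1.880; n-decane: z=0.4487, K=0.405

two-phase, V/F = 0.4167

ΣzᵢKᵢ = 1.2182; Σzᵢ/Kᵢ = 1.4011.
Both exceed 1, so a two-phase solution exists.
Rachford–Rice: g(ψ) = Σ zᵢ(Kᵢ−1)/(1+ψ(Kᵢ−1)) = 0.
Newton iteration, ψ⁰ = 0.63:
  ψ = 0.6300: g = -0.11495, g' = -0.5832 → ψ = 0.4329
  ψ = 0.4329: g = -0.00828, g' = -0.5121 → ψ = 0.4167
Converged at ψ = 0.4167.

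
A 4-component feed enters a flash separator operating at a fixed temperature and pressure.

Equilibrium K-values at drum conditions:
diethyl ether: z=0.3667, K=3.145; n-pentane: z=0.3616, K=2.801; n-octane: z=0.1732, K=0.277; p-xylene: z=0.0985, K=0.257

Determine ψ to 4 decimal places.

ψ = 0.8587

Newton iteration, ψ⁰ = 0.56:
  ψ = 0.5600: g = 0.34582, g' = -1.0541 → ψ = 0.8881
  ψ = 0.8881: g = -0.04372, g' = -1.5502 → ψ = 0.8599
  ψ = 0.8599: g = -0.00163, g' = -1.4387 → ψ = 0.8588
Converged at ψ = 0.8587.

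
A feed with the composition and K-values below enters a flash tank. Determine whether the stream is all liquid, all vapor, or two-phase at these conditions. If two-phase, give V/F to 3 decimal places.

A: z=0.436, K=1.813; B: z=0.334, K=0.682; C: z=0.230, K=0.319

two-phase, V/F = 0.226

ΣzᵢKᵢ = 1.092; Σzᵢ/Kᵢ = 1.451.
Both exceed 1, so a two-phase solution exists.
Rachford–Rice: g(ψ) = Σ zᵢ(Kᵢ−1)/(1+ψ(Kᵢ−1)) = 0.
Newton iteration, ψ⁰ = 0.36:
  ψ = 0.360: g = -0.0532, g' = -0.403 → ψ = 0.228
  ψ = 0.228: g = -0.0008, g' = -0.394 → ψ = 0.226
Converged at ψ = 0.226.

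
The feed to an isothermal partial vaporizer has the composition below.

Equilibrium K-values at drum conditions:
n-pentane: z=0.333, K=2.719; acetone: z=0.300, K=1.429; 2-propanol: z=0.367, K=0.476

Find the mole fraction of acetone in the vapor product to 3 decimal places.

Material balance + equilibrium reduce to Σ zᵢ(Kᵢ−1)/(1+V/F(Kᵢ−1)) = 0.
Check two-phase: ΣzᵢKᵢ = 1.509 > 1 and Σzᵢ/Kᵢ = 1.103 > 1, so g(0) = 0.509 > 0 and g(1) = -0.103 < 0.
Iterate (Newton) starting at V/F = 0.38:
  V/F = 0.380: g = 0.2168, g' = -0.558 → V/F = 0.769
  V/F = 0.769: g = 0.0214, g' = -0.496 → V/F = 0.812
  V/F = 0.812: g = -0.0002, g' = -0.507 → V/F = 0.811
Converged at V/F = 0.811.
Compositions from xᵢ = zᵢ/(1+V/F(Kᵢ−1)), yᵢ = Kᵢxᵢ:
  n-pentane: x = 0.139, y = 0.378
  acetone: x = 0.223, y = 0.318
  2-propanol: x = 0.638, y = 0.304

y_acetone = 0.318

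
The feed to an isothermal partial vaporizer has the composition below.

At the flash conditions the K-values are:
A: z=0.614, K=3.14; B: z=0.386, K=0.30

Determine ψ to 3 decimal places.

Rachford–Rice: g(ψ) = Σ zᵢ(Kᵢ−1)/(1+ψ(Kᵢ−1)) = 0.
Feasibility: ΣzᵢKᵢ = 2.044, Σzᵢ/Kᵢ = 1.482 — both > 1, two phases present.
Binary case is linear: z₁(K₁−1)(1+ψ(K₂−1)) + z₂(K₂−1)(1+ψ(K₁−1)) = 0
⇒ ψ = [z₁(K₁−1)+z₂(K₂−1)] / [−(K₁−1)(K₂−1)] = 1.0438/1.4980 = 0.697

ψ = 0.697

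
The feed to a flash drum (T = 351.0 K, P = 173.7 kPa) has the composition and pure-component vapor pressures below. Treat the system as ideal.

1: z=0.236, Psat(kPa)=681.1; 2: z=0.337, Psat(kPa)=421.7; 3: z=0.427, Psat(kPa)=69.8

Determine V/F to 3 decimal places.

V/F = 0.733

Raoult's law: Kᵢ = Pᵢˢᵃᵗ/P = Pᵢˢᵃᵗ/173.7.
  K_1 = 681.1/173.7 = 3.92113, K_2 = 421.7/173.7 = 2.42775, K_3 = 69.8/173.7 = 0.40184
Rachford–Rice: g(V/F) = Σ zᵢ(Kᵢ−1)/(1+V/F(Kᵢ−1)) = 0.
Feasibility: ΣzᵢKᵢ = 1.915, Σzᵢ/Kᵢ = 1.262 — both > 1, two phases present.
Newton–Raphson from V/F = 0.52:
  V/F = 0.520: g = 0.1791, g' = -0.865 → V/F = 0.727
  V/F = 0.727: g = 0.0049, g' = -0.850 → V/F = 0.733
Converged at V/F = 0.733.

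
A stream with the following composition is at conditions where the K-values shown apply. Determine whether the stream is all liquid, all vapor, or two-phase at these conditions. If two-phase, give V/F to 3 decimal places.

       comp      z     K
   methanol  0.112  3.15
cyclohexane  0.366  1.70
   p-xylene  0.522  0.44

ΣzᵢKᵢ = 1.205; Σzᵢ/Kᵢ = 1.437.
Both exceed 1, so a two-phase solution exists.
Let ψ = V/F and solve Σ zᵢ(Kᵢ−1)/(1+ψ(Kᵢ−1)) = 0.
Newton–Raphson from ψ = 0.5:
  ψ = 0.500: g = -0.1002, g' = -0.534 → ψ = 0.313
  ψ = 0.313: g = -0.0001, g' = -0.546 → ψ = 0.312
Converged at ψ = 0.312.

two-phase, V/F = 0.312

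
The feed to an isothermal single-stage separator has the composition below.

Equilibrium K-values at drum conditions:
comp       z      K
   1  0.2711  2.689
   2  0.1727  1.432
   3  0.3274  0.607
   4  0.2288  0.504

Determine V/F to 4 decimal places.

V/F = 0.4966

Material balance + equilibrium reduce to Σ zᵢ(Kᵢ−1)/(1+V/F(Kᵢ−1)) = 0.
g(0) = ΣzᵢKᵢ − 1 = 0.2903 and g(1) = 1 − Σzᵢ/Kᵢ = -0.2148, so a root lies in (0, 1).
Iterate (Newton) starting at V/F = 0.5:
  V/F = 0.5000: g = -0.00145, g' = -0.4270 → V/F = 0.4966
Converged at V/F = 0.4966.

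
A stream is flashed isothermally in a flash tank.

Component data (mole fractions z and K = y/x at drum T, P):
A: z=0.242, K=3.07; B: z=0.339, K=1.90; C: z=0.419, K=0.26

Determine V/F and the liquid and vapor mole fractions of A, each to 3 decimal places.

Material balance + equilibrium reduce to Σ zᵢ(Kᵢ−1)/(1+V/F(Kᵢ−1)) = 0.
Feasibility: ΣzᵢKᵢ = 1.496, Σzᵢ/Kᵢ = 1.869 — both > 1, two phases present.
Newton–Raphson from V/F = 0.64:
  V/F = 0.640: g = -0.1800, g' = -1.130 → V/F = 0.481
  V/F = 0.481: g = -0.0173, g' = -0.947 → V/F = 0.463
  V/F = 0.463: g = -0.0001, g' = -0.938 → V/F = 0.462
Converged at V/F = 0.462.
Compositions from xᵢ = zᵢ/(1+V/F(Kᵢ−1)), yᵢ = Kᵢxᵢ:
  A: x = 0.124, y = 0.380
  B: x = 0.239, y = 0.455
  C: x = 0.637, y = 0.166

V/F = 0.462, x_A = 0.124, y_A = 0.380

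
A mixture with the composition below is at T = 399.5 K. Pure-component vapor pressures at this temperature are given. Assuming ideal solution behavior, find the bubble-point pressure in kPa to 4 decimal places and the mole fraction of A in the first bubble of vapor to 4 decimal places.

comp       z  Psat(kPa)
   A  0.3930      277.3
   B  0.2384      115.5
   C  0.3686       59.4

At the bubble point ψ → 0, so ΣzᵢKᵢ = 1 with Kᵢ = Pᵢˢᵃᵗ/P ⇒ P = ΣzᵢPᵢˢᵃᵗ.
P = 0.3930·277.3 + 0.2384·115.5 + 0.3686·59.4 = 158.4089 kPa
yᵢ = zᵢPᵢˢᵃᵗ/P ⇒ y_A = 0.3930·277.3/158.4089 = 0.6880

Pbub = 158.4089 kPa, y_A = 0.6880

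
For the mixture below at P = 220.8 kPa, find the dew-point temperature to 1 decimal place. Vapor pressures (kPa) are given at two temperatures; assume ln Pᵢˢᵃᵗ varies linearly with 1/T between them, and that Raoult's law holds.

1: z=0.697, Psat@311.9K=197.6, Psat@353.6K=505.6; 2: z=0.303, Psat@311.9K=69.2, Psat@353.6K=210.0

T = 333.1 K

Dew-point temperature: Σzᵢ·P/Pᵢˢᵃᵗ(T) = 1. Interpolate ln Pᵢˢᵃᵗ = aᵢ + bᵢ/T.
  T = 311.9 K: ΣzᵢP/Pᵢˢᵃᵗ = 1.7456
  T = 353.6 K: ΣzᵢP/Pᵢˢᵃᵗ = 0.6230
  T = 332.8 K: ΣzᵢP/Pᵢˢᵃᵗ = 1.0075
  T = 343.2 K: ΣzᵢP/Pᵢˢᵃᵗ = 0.7863
  T = 338.0 K: ΣzᵢP/Pᵢˢᵃᵗ = 0.8884
  T = 335.4 K: ΣzᵢP/Pᵢˢᵃᵗ = 0.9456
Interpolating between 332.8 K and 335.4 K gives T ≈ 333.1 K.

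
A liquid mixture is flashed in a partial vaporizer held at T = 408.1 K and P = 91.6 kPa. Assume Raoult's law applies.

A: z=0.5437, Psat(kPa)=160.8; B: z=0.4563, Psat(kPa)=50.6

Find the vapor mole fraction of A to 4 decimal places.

y_A = 0.6531

Raoult's law: Kᵢ = Pᵢˢᵃᵗ/P = Pᵢˢᵃᵗ/91.6.
  K_A = 160.8/91.6 = 1.755459, K_B = 50.6/91.6 = 0.552402
Material balance + equilibrium reduce to Σ zᵢ(Kᵢ−1)/(1+β(Kᵢ−1)) = 0.
Feasibility: ΣzᵢKᵢ = 1.2065, Σzᵢ/Kᵢ = 1.1357 — both > 1, two phases present.
Binary case is linear: z₁(K₁−1)(1+β(K₂−1)) + z₂(K₂−1)(1+β(K₁−1)) = 0
⇒ β = [z₁(K₁−1)+z₂(K₂−1)] / [−(K₁−1)(K₂−1)] = 0.20650/0.33814 = 0.6107
Compositions from xᵢ = zᵢ/(1+β(Kᵢ−1)), yᵢ = Kᵢxᵢ:
  A: x = 0.3721, y = 0.6531
  B: x = 0.6279, y = 0.3469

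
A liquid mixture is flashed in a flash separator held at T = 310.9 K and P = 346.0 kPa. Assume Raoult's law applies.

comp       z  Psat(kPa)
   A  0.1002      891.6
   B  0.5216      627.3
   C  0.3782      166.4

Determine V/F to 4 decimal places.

Raoult's law: Kᵢ = Pᵢˢᵃᵗ/P = Pᵢˢᵃᵗ/346.0.
  K_A = 891.6/346.0 = 2.576879, K_B = 627.3/346.0 = 1.813006, K_C = 166.4/346.0 = 0.480925
Newton–Raphson from V/F = 0.5:
  V/F = 0.5000: g = 0.12473, g' = -0.4380 → V/F = 0.7847
  V/F = 0.7847: g = -0.00173, g' = -0.4684 → V/F = 0.7810
Converged at V/F = 0.7810.

V/F = 0.7810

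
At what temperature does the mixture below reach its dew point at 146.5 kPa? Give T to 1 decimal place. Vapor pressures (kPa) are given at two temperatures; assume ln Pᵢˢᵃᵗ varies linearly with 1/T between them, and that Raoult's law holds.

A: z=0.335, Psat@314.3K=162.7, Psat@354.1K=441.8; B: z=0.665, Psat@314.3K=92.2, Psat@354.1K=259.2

T = 325.2 K

Dew-point temperature: Σzᵢ·P/Pᵢˢᵃᵗ(T) = 1. Interpolate ln Pᵢˢᵃᵗ = aᵢ + bᵢ/T.
  T = 314.3 K: ΣzᵢP/Pᵢˢᵃᵗ = 1.3583
  T = 354.1 K: ΣzᵢP/Pᵢˢᵃᵗ = 0.4869
  T = 334.2 K: ΣzᵢP/Pᵢˢᵃᵗ = 0.7888
  T = 324.2 K: ΣzᵢP/Pᵢˢᵃᵗ = 1.0279
  T = 329.2 K: ΣzᵢP/Pᵢˢᵃᵗ = 0.8986
  T = 326.7 K: ΣzᵢP/Pᵢˢᵃᵗ = 0.9606
Interpolating between 324.2 K and 326.7 K gives T ≈ 325.2 K.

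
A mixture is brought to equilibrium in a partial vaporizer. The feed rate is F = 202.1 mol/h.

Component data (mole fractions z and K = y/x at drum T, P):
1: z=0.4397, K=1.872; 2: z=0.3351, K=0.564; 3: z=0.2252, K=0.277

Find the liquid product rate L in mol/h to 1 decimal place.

Iterate (Newton) starting at ψ = 0.46:
  ψ = 0.4600: g = -0.15306, g' = -0.5343 → ψ = 0.1735
  ψ = 0.1735: g = -0.01120, g' = -0.4807 → ψ = 0.1502
Converged at ψ = 0.1502.
Then V = ψ·F = 0.1502·202.1 = 30.4 mol/h and L = F − V = 171.7 mol/h.

L = 171.7 mol/h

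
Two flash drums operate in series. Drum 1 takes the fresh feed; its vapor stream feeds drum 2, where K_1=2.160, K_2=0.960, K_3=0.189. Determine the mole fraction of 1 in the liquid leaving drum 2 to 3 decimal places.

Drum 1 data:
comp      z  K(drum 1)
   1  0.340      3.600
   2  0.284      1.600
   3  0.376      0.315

Drum 1:
Let ψ₁ = V/F and solve Σ zᵢ(Kᵢ−1)/(1+ψ₁(Kᵢ−1)) = 0.
Feasibility: ΣzᵢKᵢ = 1.797, Σzᵢ/Kᵢ = 1.466 — both > 1, two phases present.
Iterate (Newton) starting at ψ₁ = 0.69:
  ψ₁ = 0.690: g = -0.0515, g' = -0.980 → ψ₁ = 0.637
  ψ₁ = 0.637: g = -0.0013, g' = -0.935 → ψ₁ = 0.636
Converged at ψ₁ = 0.636.
Drum-1 compositions:
  1: x = 0.128, y = 0.461
  2: x = 0.206, y = 0.329
  3: x = 0.666, y = 0.210
Drum-2 feed = drum-1 vapor: z₂ = (0.4612, 0.3289, 0.2099).
Drum 2:
Material balance + equilibrium reduce to Σ zᵢ(Kᵢ−1)/(1+ψ₂(Kᵢ−1)) = 0.
Check two-phase: ΣzᵢKᵢ = 1.352 > 1 and Σzᵢ/Kᵢ = 1.667 > 1, so g(0) = 0.352 > 0 and g(1) = -0.667 < 0.
Newton–Raphson from ψ₂ = 0.5:
  ψ₂ = 0.500: g = 0.0389, g' = -0.640 → ψ₂ = 0.561
  ψ₂ = 0.561: g = -0.0015, g' = -0.693 → ψ₂ = 0.559
Converged at ψ₂ = 0.559.
  1: x = 0.280, y = 0.605
  2: x = 0.336, y = 0.323
  3: x = 0.384, y = 0.073

x_1 (drum 2) = 0.280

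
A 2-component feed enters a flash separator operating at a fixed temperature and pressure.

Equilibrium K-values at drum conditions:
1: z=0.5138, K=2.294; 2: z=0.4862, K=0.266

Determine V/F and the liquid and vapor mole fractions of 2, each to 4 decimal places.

V/F = 0.3243, x_2 = 0.6381, y_2 = 0.1697

Rachford–Rice: g(V/F) = Σ zᵢ(Kᵢ−1)/(1+V/F(Kᵢ−1)) = 0.
Check two-phase: ΣzᵢKᵢ = 1.3080 > 1 and Σzᵢ/Kᵢ = 2.0518 > 1, so g(0) = 0.3080 > 0 and g(1) = -1.0518 < 0.
Binary case is linear: z₁(K₁−1)(1+V/F(K₂−1)) + z₂(K₂−1)(1+V/F(K₁−1)) = 0
⇒ V/F = [z₁(K₁−1)+z₂(K₂−1)] / [−(K₁−1)(K₂−1)] = 0.30799/0.94980 = 0.3243
Compositions from xᵢ = zᵢ/(1+V/F(Kᵢ−1)), yᵢ = Kᵢxᵢ:
  1: x = 0.3619, y = 0.8303
  2: x = 0.6381, y = 0.1697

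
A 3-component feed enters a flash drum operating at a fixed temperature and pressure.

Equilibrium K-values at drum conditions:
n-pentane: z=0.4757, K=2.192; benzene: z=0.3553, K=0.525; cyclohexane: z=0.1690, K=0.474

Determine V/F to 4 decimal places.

Newton iteration, V/F⁰ = 0.38:
  V/F = 0.3800: g = 0.07322, g' = -0.5126 → V/F = 0.5229
  V/F = 0.5229: g = 0.00218, g' = -0.4874 → V/F = 0.5273
Converged at V/F = 0.5273.

V/F = 0.5273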